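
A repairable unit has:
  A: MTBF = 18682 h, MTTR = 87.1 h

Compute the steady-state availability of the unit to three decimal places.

0.995

A(A) = MTBF/(MTBF+MTTR) = 18682/(18682+87.1) = 0.995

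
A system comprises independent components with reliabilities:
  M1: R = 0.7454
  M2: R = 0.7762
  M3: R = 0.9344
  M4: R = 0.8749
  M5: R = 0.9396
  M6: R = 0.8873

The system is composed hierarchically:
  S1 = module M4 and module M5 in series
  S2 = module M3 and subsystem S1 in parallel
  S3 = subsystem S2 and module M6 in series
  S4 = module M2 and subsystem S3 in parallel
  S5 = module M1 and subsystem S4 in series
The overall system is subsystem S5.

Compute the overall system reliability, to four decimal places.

0.7249

Series (M4 and M5): 0.874900 × 0.939600 = 0.822056
Parallel (M3 and [0.822056]): 1 − (1 − 0.934400)(1 − 0.822056) = 0.988327
Series ([0.988327] and M6): 0.988327 × 0.887300 = 0.876943
Parallel (M2 and [0.876943]): 1 − (1 − 0.776200)(1 − 0.876943) = 0.972460
Series (M1 and [0.972460]): 0.745400 × 0.972460 = 0.7249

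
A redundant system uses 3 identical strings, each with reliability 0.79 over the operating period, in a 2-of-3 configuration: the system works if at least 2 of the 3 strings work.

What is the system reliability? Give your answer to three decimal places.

0.886

R = Σ_{i=2}^{3} C(3,i) p^i (1−p)^{3−i} with p = 0.79
C(3,2)·0.79^2·0.21^1 = 0.39318
C(3,3)·0.79^3·0.21^0 = 0.49304
Sum = 0.886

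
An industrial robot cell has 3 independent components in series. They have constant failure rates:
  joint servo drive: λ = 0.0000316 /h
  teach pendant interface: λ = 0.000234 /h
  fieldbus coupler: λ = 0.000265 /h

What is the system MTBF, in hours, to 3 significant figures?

Series of exponential components: λ_sys = Σ λ_i
λ_sys = 0.0000316 + 0.000234 + 0.000265 = 5.3060e-04 /h
MTBF = 1 / λ_sys = 1880 h

1880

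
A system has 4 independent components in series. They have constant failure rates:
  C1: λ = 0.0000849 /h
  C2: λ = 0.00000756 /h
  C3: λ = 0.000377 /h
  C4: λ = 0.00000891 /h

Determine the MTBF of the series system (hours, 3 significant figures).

Series of exponential components: λ_sys = Σ λ_i
λ_sys = 0.0000849 + 0.00000756 + 0.000377 + 0.00000891 = 4.7837e-04 /h
MTBF = 1 / λ_sys = 2090 h

2090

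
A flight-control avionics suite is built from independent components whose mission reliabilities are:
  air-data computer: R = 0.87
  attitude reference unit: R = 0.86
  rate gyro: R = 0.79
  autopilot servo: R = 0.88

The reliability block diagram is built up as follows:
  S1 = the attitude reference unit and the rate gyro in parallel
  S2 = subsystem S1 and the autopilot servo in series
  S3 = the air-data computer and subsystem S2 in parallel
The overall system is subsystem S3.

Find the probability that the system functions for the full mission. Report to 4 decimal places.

0.9810

Parallel (attitude reference unit and rate gyro): 1 − (1 − 0.860000)(1 − 0.790000) = 0.970600
Series ([0.970600] and autopilot servo): 0.970600 × 0.880000 = 0.854128
Parallel (air-data computer and [0.854128]): 1 − (1 − 0.870000)(1 − 0.854128) = 0.9810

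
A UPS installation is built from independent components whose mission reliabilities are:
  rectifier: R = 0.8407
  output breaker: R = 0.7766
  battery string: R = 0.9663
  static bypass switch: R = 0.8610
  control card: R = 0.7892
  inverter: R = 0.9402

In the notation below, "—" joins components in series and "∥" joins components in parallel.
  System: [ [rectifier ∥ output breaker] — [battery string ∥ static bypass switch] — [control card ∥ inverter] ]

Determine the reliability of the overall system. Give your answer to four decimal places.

0.9478

Parallel (rectifier and output breaker): 1 − (1 − 0.840700)(1 − 0.776600) = 0.964412
Parallel (battery string and static bypass switch): 1 − (1 − 0.966300)(1 − 0.861000) = 0.995316
Parallel (control card and inverter): 1 − (1 − 0.789200)(1 − 0.940200) = 0.987394
Series ([0.964412], [0.995316], and [0.987394]): 0.964412 × 0.995316 × 0.987394 = 0.9478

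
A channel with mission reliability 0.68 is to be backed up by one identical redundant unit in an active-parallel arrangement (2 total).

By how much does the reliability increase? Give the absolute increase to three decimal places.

R_before = 0.68
R_after = 1 − (1 − 0.68)^2 = 0.898
ΔR = 0.898 − 0.68 = 0.218

0.218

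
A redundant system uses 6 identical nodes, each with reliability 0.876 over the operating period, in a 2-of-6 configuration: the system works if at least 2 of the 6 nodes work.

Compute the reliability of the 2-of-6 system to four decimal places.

R = Σ_{i=2}^{6} C(6,i) p^i (1−p)^{6−i} with p = 0.876
C(6,2)·0.876^2·0.124^4 = 0.002721
C(6,3)·0.876^3·0.124^3 = 0.025633
C(6,4)·0.876^4·0.124^2 = 0.135816
C(6,5)·0.876^5·0.124^1 = 0.383790
C(6,6)·0.876^6·0.124^0 = 0.451882
Sum = 0.9998

0.9998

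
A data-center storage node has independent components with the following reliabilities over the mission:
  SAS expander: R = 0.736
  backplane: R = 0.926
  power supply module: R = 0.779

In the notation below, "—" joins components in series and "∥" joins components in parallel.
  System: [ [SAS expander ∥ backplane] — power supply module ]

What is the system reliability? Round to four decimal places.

Parallel (SAS expander and backplane): 1 − (1 − 0.736000)(1 − 0.926000) = 0.980464
Series ([0.980464] and power supply module): 0.980464 × 0.779000 = 0.7638

0.7638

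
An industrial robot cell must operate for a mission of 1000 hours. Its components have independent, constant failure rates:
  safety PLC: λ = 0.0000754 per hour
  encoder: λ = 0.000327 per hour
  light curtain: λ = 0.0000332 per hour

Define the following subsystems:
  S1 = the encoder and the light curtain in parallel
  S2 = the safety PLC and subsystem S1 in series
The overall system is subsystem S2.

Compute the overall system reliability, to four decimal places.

0.9189

R(safety PLC) = exp(−0.0000754 × 1000) = 0.927372
R(encoder) = exp(−0.000327 × 1000) = 0.721084
R(light curtain) = exp(−0.0000332 × 1000) = 0.967345
Parallel (encoder and light curtain): 1 − (1 − 0.721084)(1 − 0.967345) = 0.990892
Series (safety PLC and [0.990892]): 0.927372 × 0.990892 = 0.9189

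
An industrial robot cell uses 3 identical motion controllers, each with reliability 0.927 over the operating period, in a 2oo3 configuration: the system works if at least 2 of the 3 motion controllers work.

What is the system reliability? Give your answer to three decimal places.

0.985

R = Σ_{i=2}^{3} C(3,i) p^i (1−p)^{3−i} with p = 0.927
C(3,2)·0.927^2·0.073^1 = 0.18819
C(3,3)·0.927^3·0.073^0 = 0.79660
Sum = 0.985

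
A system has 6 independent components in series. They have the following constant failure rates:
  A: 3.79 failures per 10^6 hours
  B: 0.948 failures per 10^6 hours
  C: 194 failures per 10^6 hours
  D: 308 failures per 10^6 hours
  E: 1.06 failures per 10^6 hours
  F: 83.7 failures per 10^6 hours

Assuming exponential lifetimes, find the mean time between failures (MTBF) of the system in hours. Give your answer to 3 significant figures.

Series of exponential components: λ_sys = Σ λ_i
λ_sys = 0.00000379 + 0.000000948 + 0.000194 + 0.000308 + 0.00000106 + 0.0000837 = 5.9150e-04 /h
MTBF = 1 / λ_sys = 1690 h

1690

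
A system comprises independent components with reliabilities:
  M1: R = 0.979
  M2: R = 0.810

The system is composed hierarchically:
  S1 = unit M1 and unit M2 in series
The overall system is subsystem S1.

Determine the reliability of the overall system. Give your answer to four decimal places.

0.7930

Series (M1 and M2): 0.979000 × 0.810000 = 0.7930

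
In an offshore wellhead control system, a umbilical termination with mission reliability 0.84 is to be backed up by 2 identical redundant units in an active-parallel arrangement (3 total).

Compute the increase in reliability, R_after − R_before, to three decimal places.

0.156

R_before = 0.84
R_after = 1 − (1 − 0.84)^3 = 0.996
ΔR = 0.996 − 0.84 = 0.156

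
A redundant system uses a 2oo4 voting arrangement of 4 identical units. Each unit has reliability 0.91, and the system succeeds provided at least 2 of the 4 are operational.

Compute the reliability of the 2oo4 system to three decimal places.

0.997

R = Σ_{i=2}^{4} C(4,i) p^i (1−p)^{4−i} with p = 0.91
C(4,2)·0.91^2·0.09^2 = 0.04025
C(4,3)·0.91^3·0.09^1 = 0.27129
C(4,4)·0.91^4·0.09^0 = 0.68575
Sum = 0.997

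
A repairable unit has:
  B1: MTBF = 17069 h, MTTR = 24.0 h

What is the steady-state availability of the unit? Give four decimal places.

A(B1) = MTBF/(MTBF+MTTR) = 17069/(17069+24.0) = 0.9986

0.9986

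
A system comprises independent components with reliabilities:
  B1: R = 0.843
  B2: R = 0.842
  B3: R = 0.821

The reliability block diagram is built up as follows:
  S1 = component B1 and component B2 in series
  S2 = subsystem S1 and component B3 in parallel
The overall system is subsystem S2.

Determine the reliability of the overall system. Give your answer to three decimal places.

0.948

Series (B1 and B2): 0.84300 × 0.84200 = 0.70981
Parallel ([0.70981] and B3): 1 − (1 − 0.70981)(1 − 0.82100) = 0.948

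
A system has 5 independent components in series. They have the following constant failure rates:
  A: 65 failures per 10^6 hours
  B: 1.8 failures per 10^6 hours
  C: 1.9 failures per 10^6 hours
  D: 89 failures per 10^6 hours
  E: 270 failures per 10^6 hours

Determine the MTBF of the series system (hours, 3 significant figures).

2340

Series of exponential components: λ_sys = Σ λ_i
λ_sys = 0.000065 + 0.0000018 + 0.0000019 + 0.000089 + 0.00027 = 4.2770e-04 /h
MTBF = 1 / λ_sys = 2340 h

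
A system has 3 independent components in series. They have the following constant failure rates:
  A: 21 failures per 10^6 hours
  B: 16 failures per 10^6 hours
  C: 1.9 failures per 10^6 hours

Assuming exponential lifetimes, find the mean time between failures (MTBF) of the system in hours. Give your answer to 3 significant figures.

Series of exponential components: λ_sys = Σ λ_i
λ_sys = 0.000021 + 0.000016 + 0.0000019 = 3.8900e-05 /h
MTBF = 1 / λ_sys = 25700 h

25700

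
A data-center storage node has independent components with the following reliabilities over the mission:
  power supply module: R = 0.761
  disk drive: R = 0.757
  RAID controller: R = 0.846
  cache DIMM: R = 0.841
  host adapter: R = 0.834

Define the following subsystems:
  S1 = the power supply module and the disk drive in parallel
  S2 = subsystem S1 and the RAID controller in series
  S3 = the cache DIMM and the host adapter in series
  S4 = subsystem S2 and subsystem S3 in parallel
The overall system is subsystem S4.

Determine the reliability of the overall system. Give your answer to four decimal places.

0.9393

Parallel (power supply module and disk drive): 1 − (1 − 0.761000)(1 − 0.757000) = 0.941923
Series ([0.941923] and RAID controller): 0.941923 × 0.846000 = 0.796867
Series (cache DIMM and host adapter): 0.841000 × 0.834000 = 0.701394
Parallel ([0.796867] and [0.701394]): 1 − (1 − 0.796867)(1 − 0.701394) = 0.9393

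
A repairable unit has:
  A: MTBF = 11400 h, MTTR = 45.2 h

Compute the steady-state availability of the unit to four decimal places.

A(A) = MTBF/(MTBF+MTTR) = 11400/(11400+45.2) = 0.9961

0.9961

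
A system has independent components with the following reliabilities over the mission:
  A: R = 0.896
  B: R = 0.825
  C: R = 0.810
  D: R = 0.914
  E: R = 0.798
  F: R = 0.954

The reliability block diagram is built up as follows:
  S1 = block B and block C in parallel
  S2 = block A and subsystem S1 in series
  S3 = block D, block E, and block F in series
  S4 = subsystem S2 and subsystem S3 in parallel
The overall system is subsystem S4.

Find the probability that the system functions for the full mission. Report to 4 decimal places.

Parallel (B and C): 1 − (1 − 0.825000)(1 − 0.810000) = 0.966750
Series (A and [0.966750]): 0.896000 × 0.966750 = 0.866208
Series (D, E, and F): 0.914000 × 0.798000 × 0.954000 = 0.695821
Parallel ([0.866208] and [0.695821]): 1 − (1 − 0.866208)(1 − 0.695821) = 0.9593

0.9593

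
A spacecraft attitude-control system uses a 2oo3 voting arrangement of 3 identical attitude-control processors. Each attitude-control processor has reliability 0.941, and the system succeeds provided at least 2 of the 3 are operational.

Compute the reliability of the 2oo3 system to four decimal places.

R = Σ_{i=2}^{3} C(3,i) p^i (1−p)^{3−i} with p = 0.941
C(3,2)·0.941^2·0.059^1 = 0.156730
C(3,3)·0.941^3·0.059^0 = 0.833238
Sum = 0.9900

0.9900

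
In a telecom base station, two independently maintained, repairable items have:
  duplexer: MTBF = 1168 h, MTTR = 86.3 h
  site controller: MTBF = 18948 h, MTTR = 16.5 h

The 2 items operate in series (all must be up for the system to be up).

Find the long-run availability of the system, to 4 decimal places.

0.9304

A(duplexer) = MTBF/(MTBF+MTTR) = 1168/(1168+86.3) = 0.931197
A(site controller) = MTBF/(MTBF+MTTR) = 18948/(18948+16.5) = 0.999130
Series availability: 0.931197 × 0.999130 = 0.9304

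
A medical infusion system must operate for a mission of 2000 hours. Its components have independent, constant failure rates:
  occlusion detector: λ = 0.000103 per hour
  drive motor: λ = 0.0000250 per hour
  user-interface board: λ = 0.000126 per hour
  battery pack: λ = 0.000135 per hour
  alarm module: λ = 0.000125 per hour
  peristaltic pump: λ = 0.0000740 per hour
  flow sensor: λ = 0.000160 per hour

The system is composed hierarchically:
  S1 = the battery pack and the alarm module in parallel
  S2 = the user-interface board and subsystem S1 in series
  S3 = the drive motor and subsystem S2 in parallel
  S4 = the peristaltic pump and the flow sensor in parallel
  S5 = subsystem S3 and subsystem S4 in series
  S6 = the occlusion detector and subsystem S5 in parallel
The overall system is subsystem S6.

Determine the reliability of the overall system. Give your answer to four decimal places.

R(occlusion detector) = exp(−0.000103 × 2000) = 0.813833
R(drive motor) = exp(−0.0000250 × 2000) = 0.951229
R(user-interface board) = exp(−0.000126 × 2000) = 0.777245
R(battery pack) = exp(−0.000135 × 2000) = 0.763379
R(alarm module) = exp(−0.000125 × 2000) = 0.778801
R(peristaltic pump) = exp(−0.0000740 × 2000) = 0.862431
R(flow sensor) = exp(−0.000160 × 2000) = 0.726149
Parallel (battery pack and alarm module): 1 − (1 − 0.763379)(1 − 0.778801) = 0.947660
Series (user-interface board and [0.947660]): 0.777245 × 0.947660 = 0.736564
Parallel (drive motor and [0.736564]): 1 − (1 − 0.951229)(1 − 0.736564) = 0.987152
Parallel (peristaltic pump and flow sensor): 1 − (1 − 0.862431)(1 − 0.726149) = 0.962327
Series ([0.987152] and [0.962327]): 0.987152 × 0.962327 = 0.949963
Parallel (occlusion detector and [0.949963]): 1 − (1 − 0.813833)(1 − 0.949963) = 0.9907

0.9907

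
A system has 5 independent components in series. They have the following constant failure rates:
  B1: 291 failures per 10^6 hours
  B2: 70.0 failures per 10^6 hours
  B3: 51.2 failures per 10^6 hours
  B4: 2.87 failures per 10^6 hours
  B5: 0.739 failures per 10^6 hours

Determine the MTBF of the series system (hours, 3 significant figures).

2400

Series of exponential components: λ_sys = Σ λ_i
λ_sys = 0.000291 + 0.0000700 + 0.0000512 + 0.00000287 + 0.000000739 = 4.1581e-04 /h
MTBF = 1 / λ_sys = 2400 h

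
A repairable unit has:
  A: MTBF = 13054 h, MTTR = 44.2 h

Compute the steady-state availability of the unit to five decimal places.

0.99663

A(A) = MTBF/(MTBF+MTTR) = 13054/(13054+44.2) = 0.99663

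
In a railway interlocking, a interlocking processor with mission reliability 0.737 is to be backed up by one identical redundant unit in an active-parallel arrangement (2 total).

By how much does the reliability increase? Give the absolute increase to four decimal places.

0.1938

R_before = 0.737
R_after = 1 − (1 − 0.737)^2 = 0.9308
ΔR = 0.9308 − 0.737 = 0.1938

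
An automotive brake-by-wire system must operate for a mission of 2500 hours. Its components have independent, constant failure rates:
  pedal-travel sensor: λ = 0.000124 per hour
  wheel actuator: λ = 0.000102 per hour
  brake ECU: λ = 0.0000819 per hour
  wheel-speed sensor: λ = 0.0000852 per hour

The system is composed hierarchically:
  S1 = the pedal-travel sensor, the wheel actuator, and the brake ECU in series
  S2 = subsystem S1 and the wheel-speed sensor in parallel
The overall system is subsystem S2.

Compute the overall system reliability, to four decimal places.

0.8970

R(pedal-travel sensor) = exp(−0.000124 × 2500) = 0.733447
R(wheel actuator) = exp(−0.000102 × 2500) = 0.774916
R(brake ECU) = exp(−0.0000819 × 2500) = 0.814851
R(wheel-speed sensor) = exp(−0.0000852 × 2500) = 0.808156
Series (pedal-travel sensor, wheel actuator, and brake ECU): 0.733447 × 0.774916 × 0.814851 = 0.463129
Parallel ([0.463129] and wheel-speed sensor): 1 − (1 − 0.463129)(1 − 0.808156) = 0.8970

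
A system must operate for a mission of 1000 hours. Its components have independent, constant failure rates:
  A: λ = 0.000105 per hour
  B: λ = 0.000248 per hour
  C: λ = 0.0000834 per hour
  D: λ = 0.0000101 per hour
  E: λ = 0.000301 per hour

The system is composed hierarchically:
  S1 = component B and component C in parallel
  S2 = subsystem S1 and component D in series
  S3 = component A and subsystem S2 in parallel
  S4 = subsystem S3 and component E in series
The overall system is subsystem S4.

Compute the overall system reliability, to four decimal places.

0.7381

R(A) = exp(−0.000105 × 1000) = 0.900325
R(B) = exp(−0.000248 × 1000) = 0.780360
R(C) = exp(−0.0000834 × 1000) = 0.919983
R(D) = exp(−0.0000101 × 1000) = 0.989951
R(E) = exp(−0.000301 × 1000) = 0.740078
Parallel (B and C): 1 − (1 − 0.780360)(1 − 0.919983) = 0.982425
Series ([0.982425] and D): 0.982425 × 0.989951 = 0.972553
Parallel (A and [0.972553]): 1 − (1 − 0.900325)(1 − 0.972553) = 0.997264
Series ([0.997264] and E): 0.997264 × 0.740078 = 0.7381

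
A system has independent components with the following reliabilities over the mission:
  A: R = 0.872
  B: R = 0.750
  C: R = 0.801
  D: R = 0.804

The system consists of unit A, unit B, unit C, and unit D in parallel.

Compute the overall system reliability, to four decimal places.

Parallel (A, B, C, and D): 1 − (1 − 0.872000)(1 − 0.750000)(1 − 0.801000)(1 − 0.804000) = 0.9988

0.9988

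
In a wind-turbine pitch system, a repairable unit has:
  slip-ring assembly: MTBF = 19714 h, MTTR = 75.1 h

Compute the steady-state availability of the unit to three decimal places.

A(slip-ring assembly) = MTBF/(MTBF+MTTR) = 19714/(19714+75.1) = 0.996

0.996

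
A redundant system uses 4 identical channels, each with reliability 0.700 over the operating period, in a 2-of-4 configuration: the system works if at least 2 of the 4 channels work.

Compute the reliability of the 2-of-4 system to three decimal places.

R = Σ_{i=2}^{4} C(4,i) p^i (1−p)^{4−i} with p = 0.700
C(4,2)·0.700^2·0.300^2 = 0.26460
C(4,3)·0.700^3·0.300^1 = 0.41160
C(4,4)·0.700^4·0.300^0 = 0.24010
Sum = 0.916

0.916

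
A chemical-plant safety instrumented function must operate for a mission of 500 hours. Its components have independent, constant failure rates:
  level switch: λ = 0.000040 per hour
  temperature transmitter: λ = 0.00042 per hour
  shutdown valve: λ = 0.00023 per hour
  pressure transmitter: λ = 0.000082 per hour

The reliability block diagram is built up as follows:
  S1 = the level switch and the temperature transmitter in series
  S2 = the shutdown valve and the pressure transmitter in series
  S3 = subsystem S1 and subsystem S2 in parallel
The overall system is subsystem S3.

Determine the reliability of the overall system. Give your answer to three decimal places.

R(level switch) = exp(−0.000040 × 500) = 0.98020
R(temperature transmitter) = exp(−0.00042 × 500) = 0.81058
R(shutdown valve) = exp(−0.00023 × 500) = 0.89137
R(pressure transmitter) = exp(−0.000082 × 500) = 0.95983
Series (level switch and temperature transmitter): 0.98020 × 0.81058 = 0.79453
Series (shutdown valve and pressure transmitter): 0.89137 × 0.95983 = 0.85556
Parallel ([0.79453] and [0.85556]): 1 − (1 − 0.79453)(1 − 0.85556) = 0.970

0.970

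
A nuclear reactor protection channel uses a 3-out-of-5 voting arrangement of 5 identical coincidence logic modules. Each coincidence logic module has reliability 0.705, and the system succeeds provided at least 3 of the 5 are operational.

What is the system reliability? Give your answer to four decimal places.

R = Σ_{i=3}^{5} C(5,i) p^i (1−p)^{5−i} with p = 0.705
C(5,3)·0.705^3·0.295^2 = 0.304938
C(5,4)·0.705^4·0.295^1 = 0.364375
C(5,5)·0.705^5·0.295^0 = 0.174159
Sum = 0.8435

0.8435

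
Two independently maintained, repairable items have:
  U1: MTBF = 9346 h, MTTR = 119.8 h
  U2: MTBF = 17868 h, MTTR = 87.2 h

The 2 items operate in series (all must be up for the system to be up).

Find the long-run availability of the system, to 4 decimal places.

0.9825

A(U1) = MTBF/(MTBF+MTTR) = 9346/(9346+119.8) = 0.987344
A(U2) = MTBF/(MTBF+MTTR) = 17868/(17868+87.2) = 0.995143
Series availability: 0.987344 × 0.995143 = 0.9825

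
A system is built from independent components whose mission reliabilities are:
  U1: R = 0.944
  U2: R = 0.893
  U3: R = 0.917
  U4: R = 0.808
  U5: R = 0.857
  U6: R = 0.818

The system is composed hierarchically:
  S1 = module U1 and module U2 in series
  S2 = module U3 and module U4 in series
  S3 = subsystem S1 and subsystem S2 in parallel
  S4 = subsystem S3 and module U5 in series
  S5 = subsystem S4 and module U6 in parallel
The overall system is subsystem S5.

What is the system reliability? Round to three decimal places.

0.968

Series (U1 and U2): 0.94400 × 0.89300 = 0.84299
Series (U3 and U4): 0.91700 × 0.80800 = 0.74094
Parallel ([0.84299] and [0.74094]): 1 − (1 − 0.84299)(1 − 0.74094) = 0.95932
Series ([0.95932] and U5): 0.95932 × 0.85700 = 0.82214
Parallel ([0.82214] and U6): 1 − (1 − 0.82214)(1 − 0.81800) = 0.968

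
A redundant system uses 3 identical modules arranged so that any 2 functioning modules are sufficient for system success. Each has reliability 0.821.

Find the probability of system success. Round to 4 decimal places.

R = Σ_{i=2}^{3} C(3,i) p^i (1−p)^{3−i} with p = 0.821
C(3,2)·0.821^2·0.179^1 = 0.361960
C(3,3)·0.821^3·0.179^0 = 0.553388
Sum = 0.9153

0.9153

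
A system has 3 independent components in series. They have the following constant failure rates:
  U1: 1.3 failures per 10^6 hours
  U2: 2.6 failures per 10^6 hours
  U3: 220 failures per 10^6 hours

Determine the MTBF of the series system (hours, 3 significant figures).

Series of exponential components: λ_sys = Σ λ_i
λ_sys = 0.0000013 + 0.0000026 + 0.00022 = 2.2390e-04 /h
MTBF = 1 / λ_sys = 4470 h

4470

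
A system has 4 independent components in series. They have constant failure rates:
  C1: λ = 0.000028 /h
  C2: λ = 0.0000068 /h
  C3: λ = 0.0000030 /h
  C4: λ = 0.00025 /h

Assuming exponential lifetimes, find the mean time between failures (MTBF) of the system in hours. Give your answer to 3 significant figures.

3470

Series of exponential components: λ_sys = Σ λ_i
λ_sys = 0.000028 + 0.0000068 + 0.0000030 + 0.00025 = 2.8780e-04 /h
MTBF = 1 / λ_sys = 3470 h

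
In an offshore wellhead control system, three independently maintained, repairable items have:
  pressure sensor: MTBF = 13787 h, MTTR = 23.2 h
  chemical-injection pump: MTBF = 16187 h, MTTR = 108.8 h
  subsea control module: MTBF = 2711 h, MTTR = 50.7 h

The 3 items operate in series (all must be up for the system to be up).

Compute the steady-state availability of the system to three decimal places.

0.973

A(pressure sensor) = MTBF/(MTBF+MTTR) = 13787/(13787+23.2) = 0.998320
A(chemical-injection pump) = MTBF/(MTBF+MTTR) = 16187/(16187+108.8) = 0.993323
A(subsea control module) = MTBF/(MTBF+MTTR) = 2711/(2711+50.7) = 0.981642
Series availability: 0.998320 × 0.993323 × 0.981642 = 0.973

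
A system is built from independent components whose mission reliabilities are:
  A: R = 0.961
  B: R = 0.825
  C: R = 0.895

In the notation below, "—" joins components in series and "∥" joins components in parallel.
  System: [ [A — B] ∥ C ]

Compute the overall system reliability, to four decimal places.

0.9782

Series (A and B): 0.961000 × 0.825000 = 0.792825
Parallel ([0.792825] and C): 1 − (1 − 0.792825)(1 − 0.895000) = 0.9782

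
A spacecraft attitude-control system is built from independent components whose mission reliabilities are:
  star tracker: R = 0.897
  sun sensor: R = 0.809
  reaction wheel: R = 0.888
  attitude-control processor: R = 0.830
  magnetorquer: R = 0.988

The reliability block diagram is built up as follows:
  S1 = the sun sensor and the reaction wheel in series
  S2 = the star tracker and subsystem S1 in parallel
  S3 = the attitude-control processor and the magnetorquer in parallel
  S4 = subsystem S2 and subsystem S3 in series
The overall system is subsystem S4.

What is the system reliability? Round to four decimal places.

Series (sun sensor and reaction wheel): 0.809000 × 0.888000 = 0.718392
Parallel (star tracker and [0.718392]): 1 − (1 − 0.897000)(1 − 0.718392) = 0.970994
Parallel (attitude-control processor and magnetorquer): 1 − (1 − 0.830000)(1 − 0.988000) = 0.997960
Series ([0.970994] and [0.997960]): 0.970994 × 0.997960 = 0.9690

0.9690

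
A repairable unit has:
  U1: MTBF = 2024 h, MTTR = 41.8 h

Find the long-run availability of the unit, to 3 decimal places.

0.980

A(U1) = MTBF/(MTBF+MTTR) = 2024/(2024+41.8) = 0.980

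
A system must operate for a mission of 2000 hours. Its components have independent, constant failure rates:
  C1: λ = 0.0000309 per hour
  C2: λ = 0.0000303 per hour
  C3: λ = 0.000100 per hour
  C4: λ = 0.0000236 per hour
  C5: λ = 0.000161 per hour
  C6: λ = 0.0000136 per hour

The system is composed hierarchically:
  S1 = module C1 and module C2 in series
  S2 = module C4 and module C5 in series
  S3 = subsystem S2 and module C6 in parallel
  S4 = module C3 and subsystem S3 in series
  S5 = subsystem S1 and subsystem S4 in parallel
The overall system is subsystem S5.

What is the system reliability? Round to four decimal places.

0.9783

R(C1) = exp(−0.0000309 × 2000) = 0.940071
R(C2) = exp(−0.0000303 × 2000) = 0.941200
R(C3) = exp(−0.000100 × 2000) = 0.818731
R(C4) = exp(−0.0000236 × 2000) = 0.953897
R(C5) = exp(−0.000161 × 2000) = 0.724698
R(C6) = exp(−0.0000136 × 2000) = 0.973167
Series (C1 and C2): 0.940071 × 0.941200 = 0.884795
Series (C4 and C5): 0.953897 × 0.724698 = 0.691287
Parallel ([0.691287] and C6): 1 − (1 − 0.691287)(1 − 0.973167) = 0.991716
Series (C3 and [0.991716]): 0.818731 × 0.991716 = 0.811949
Parallel ([0.884795] and [0.811949]): 1 − (1 − 0.884795)(1 − 0.811949) = 0.9783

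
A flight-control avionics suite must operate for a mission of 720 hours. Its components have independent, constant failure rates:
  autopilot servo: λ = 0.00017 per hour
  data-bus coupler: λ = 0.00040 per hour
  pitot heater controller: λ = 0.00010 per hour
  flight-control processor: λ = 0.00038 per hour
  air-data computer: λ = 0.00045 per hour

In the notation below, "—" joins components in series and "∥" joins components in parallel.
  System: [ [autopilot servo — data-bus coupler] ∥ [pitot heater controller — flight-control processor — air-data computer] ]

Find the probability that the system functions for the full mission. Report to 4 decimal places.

0.8357

R(autopilot servo) = exp(−0.00017 × 720) = 0.884794
R(data-bus coupler) = exp(−0.00040 × 720) = 0.749762
R(pitot heater controller) = exp(−0.00010 × 720) = 0.930531
R(flight-control processor) = exp(−0.00038 × 720) = 0.760636
R(air-data computer) = exp(−0.00045 × 720) = 0.723250
Series (autopilot servo and data-bus coupler): 0.884794 × 0.749762 = 0.663385
Series (pitot heater controller, flight-control processor, and air-data computer): 0.930531 × 0.760636 × 0.723250 = 0.511913
Parallel ([0.663385] and [0.511913]): 1 − (1 − 0.663385)(1 − 0.511913) = 0.8357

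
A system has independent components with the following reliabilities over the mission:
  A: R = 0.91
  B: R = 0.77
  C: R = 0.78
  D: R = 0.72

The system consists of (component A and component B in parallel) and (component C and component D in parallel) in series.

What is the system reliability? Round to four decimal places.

0.9190

Parallel (A and B): 1 − (1 − 0.910000)(1 − 0.770000) = 0.979300
Parallel (C and D): 1 − (1 − 0.780000)(1 − 0.720000) = 0.938400
Series ([0.979300] and [0.938400]): 0.979300 × 0.938400 = 0.9190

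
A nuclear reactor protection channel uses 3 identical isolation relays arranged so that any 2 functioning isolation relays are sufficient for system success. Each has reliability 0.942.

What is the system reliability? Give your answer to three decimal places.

0.990

R = Σ_{i=2}^{3} C(3,i) p^i (1−p)^{3−i} with p = 0.942
C(3,2)·0.942^2·0.058^1 = 0.15440
C(3,3)·0.942^3·0.058^0 = 0.83590
Sum = 0.990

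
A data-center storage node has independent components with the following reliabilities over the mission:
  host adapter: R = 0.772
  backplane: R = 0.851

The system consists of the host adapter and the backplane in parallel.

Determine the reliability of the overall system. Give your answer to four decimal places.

Parallel (host adapter and backplane): 1 − (1 − 0.772000)(1 − 0.851000) = 0.9660

0.9660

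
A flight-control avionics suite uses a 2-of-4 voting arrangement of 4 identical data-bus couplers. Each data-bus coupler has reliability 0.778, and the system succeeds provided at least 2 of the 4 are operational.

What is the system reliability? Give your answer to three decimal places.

R = Σ_{i=2}^{4} C(4,i) p^i (1−p)^{4−i} with p = 0.778
C(4,2)·0.778^2·0.222^2 = 0.17898
C(4,3)·0.778^3·0.222^1 = 0.41817
C(4,4)·0.778^4·0.222^0 = 0.36637
Sum = 0.964

0.964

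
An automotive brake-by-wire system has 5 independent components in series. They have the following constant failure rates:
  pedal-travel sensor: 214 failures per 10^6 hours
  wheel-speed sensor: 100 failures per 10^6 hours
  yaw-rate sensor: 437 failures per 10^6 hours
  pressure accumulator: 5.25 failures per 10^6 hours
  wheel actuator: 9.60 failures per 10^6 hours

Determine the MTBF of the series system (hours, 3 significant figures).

1310

Series of exponential components: λ_sys = Σ λ_i
λ_sys = 0.000214 + 0.000100 + 0.000437 + 0.00000525 + 0.00000960 = 7.6585e-04 /h
MTBF = 1 / λ_sys = 1310 h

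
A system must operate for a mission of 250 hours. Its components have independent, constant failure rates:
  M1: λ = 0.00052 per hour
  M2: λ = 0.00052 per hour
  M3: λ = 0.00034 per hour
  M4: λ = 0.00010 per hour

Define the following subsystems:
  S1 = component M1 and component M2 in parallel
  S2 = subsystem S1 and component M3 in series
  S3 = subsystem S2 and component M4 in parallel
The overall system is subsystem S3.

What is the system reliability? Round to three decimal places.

0.998

R(M1) = exp(−0.00052 × 250) = 0.87810
R(M2) = exp(−0.00052 × 250) = 0.87810
R(M3) = exp(−0.00034 × 250) = 0.91851
R(M4) = exp(−0.00010 × 250) = 0.97531
Parallel (M1 and M2): 1 − (1 − 0.87810)(1 − 0.87810) = 0.98514
Series ([0.98514] and M3): 0.98514 × 0.91851 = 0.90486
Parallel ([0.90486] and M4): 1 − (1 − 0.90486)(1 − 0.97531) = 0.998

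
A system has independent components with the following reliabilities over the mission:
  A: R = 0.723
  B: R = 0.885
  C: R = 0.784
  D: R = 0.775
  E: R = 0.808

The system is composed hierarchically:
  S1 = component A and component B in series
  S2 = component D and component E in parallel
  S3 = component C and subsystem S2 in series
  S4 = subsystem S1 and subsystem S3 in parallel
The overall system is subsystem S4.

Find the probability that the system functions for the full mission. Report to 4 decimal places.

Series (A and B): 0.723000 × 0.885000 = 0.639855
Parallel (D and E): 1 − (1 − 0.775000)(1 − 0.808000) = 0.956800
Series (C and [0.956800]): 0.784000 × 0.956800 = 0.750131
Parallel ([0.639855] and [0.750131]): 1 − (1 − 0.639855)(1 − 0.750131) = 0.9100

0.9100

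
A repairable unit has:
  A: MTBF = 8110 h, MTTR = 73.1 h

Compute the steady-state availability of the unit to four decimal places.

A(A) = MTBF/(MTBF+MTTR) = 8110/(8110+73.1) = 0.9911

0.9911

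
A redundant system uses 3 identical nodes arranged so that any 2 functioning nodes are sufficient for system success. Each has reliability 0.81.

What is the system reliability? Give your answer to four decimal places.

R = Σ_{i=2}^{3} C(3,i) p^i (1−p)^{3−i} with p = 0.81
C(3,2)·0.81^2·0.19^1 = 0.373977
C(3,3)·0.81^3·0.19^0 = 0.531441
Sum = 0.9054

0.9054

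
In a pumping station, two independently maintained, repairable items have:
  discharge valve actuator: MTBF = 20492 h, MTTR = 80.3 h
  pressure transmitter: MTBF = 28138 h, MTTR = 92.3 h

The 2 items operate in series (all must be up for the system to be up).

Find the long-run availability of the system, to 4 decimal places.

A(discharge valve actuator) = MTBF/(MTBF+MTTR) = 20492/(20492+80.3) = 0.996097
A(pressure transmitter) = MTBF/(MTBF+MTTR) = 28138/(28138+92.3) = 0.996730
Series availability: 0.996097 × 0.996730 = 0.9928

0.9928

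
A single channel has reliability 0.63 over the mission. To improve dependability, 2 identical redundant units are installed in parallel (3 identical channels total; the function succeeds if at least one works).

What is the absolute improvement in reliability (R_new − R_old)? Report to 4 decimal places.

R_before = 0.63
R_after = 1 − (1 − 0.63)^3 = 0.9493
ΔR = 0.9493 − 0.63 = 0.3193

0.3193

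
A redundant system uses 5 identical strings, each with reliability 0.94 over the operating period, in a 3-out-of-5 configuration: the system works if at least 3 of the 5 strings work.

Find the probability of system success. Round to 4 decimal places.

R = Σ_{i=3}^{5} C(5,i) p^i (1−p)^{5−i} with p = 0.94
C(5,3)·0.94^3·0.06^2 = 0.029901
C(5,4)·0.94^4·0.06^1 = 0.234225
C(5,5)·0.94^5·0.06^0 = 0.733904
Sum = 0.9980

0.9980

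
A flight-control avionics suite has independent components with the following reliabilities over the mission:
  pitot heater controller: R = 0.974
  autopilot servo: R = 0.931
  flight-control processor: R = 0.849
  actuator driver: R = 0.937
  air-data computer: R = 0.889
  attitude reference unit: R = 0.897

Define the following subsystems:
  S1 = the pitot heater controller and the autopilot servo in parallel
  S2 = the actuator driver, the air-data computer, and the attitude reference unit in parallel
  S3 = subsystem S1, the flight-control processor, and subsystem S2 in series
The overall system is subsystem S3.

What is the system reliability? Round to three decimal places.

Parallel (pitot heater controller and autopilot servo): 1 − (1 − 0.97400)(1 − 0.93100) = 0.99821
Parallel (actuator driver, air-data computer, and attitude reference unit): 1 − (1 − 0.93700)(1 − 0.88900)(1 − 0.89700) = 0.99928
Series ([0.99821], flight-control processor, and [0.99928]): 0.99821 × 0.84900 × 0.99928 = 0.847

0.847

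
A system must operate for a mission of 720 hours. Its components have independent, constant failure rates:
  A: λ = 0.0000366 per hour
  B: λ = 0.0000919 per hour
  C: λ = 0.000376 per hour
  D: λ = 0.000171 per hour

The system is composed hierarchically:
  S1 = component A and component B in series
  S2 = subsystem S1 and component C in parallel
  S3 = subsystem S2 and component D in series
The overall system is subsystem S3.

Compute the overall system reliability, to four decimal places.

0.8656

R(A) = exp(−0.0000366 × 720) = 0.973992
R(B) = exp(−0.0000919 × 720) = 0.935974
R(C) = exp(−0.000376 × 720) = 0.762830
R(D) = exp(−0.000171 × 720) = 0.884158
Series (A and B): 0.973992 × 0.935974 = 0.911631
Parallel ([0.911631] and C): 1 − (1 − 0.911631)(1 − 0.762830) = 0.979042
Series ([0.979042] and D): 0.979042 × 0.884158 = 0.8656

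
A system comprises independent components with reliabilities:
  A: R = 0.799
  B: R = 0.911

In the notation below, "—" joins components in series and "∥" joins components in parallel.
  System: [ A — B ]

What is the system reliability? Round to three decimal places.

Series (A and B): 0.79900 × 0.91100 = 0.728

0.728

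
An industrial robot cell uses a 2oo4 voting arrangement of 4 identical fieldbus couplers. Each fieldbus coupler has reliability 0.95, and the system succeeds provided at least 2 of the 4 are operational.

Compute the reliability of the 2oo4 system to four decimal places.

0.9995

R = Σ_{i=2}^{4} C(4,i) p^i (1−p)^{4−i} with p = 0.95
C(4,2)·0.95^2·0.05^2 = 0.013538
C(4,3)·0.95^3·0.05^1 = 0.171475
C(4,4)·0.95^4·0.05^0 = 0.814506
Sum = 0.9995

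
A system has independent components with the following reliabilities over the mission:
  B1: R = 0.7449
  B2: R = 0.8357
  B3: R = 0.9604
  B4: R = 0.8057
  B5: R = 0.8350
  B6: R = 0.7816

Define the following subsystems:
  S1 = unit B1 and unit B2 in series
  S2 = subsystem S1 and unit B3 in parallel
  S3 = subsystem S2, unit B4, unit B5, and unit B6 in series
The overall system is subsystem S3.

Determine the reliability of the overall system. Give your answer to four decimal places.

Series (B1 and B2): 0.744900 × 0.835700 = 0.622513
Parallel ([0.622513] and B3): 1 − (1 − 0.622513)(1 − 0.960400) = 0.985052
Series ([0.985052], B4, B5, and B6): 0.985052 × 0.805700 × 0.835000 × 0.781600 = 0.5180

0.5180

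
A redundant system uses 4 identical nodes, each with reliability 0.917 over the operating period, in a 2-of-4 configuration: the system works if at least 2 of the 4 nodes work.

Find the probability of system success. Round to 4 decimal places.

R = Σ_{i=2}^{4} C(4,i) p^i (1−p)^{4−i} with p = 0.917
C(4,2)·0.917^2·0.083^2 = 0.034757
C(4,3)·0.917^3·0.083^1 = 0.256004
C(4,4)·0.917^4·0.083^0 = 0.707094
Sum = 0.9979

0.9979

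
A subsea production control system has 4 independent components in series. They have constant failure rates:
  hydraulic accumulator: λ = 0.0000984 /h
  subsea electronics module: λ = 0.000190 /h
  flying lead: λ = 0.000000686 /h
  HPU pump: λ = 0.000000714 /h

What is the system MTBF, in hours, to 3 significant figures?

3450

Series of exponential components: λ_sys = Σ λ_i
λ_sys = 0.0000984 + 0.000190 + 0.000000686 + 0.000000714 = 2.8980e-04 /h
MTBF = 1 / λ_sys = 3450 h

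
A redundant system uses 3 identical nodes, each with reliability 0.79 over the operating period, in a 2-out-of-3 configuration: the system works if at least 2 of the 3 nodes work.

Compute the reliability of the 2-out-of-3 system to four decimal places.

0.8862

R = Σ_{i=2}^{3} C(3,i) p^i (1−p)^{3−i} with p = 0.79
C(3,2)·0.79^2·0.21^1 = 0.393183
C(3,3)·0.79^3·0.21^0 = 0.493039
Sum = 0.8862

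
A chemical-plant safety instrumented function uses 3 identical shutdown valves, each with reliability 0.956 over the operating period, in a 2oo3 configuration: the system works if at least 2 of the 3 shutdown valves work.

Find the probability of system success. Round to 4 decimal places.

R = Σ_{i=2}^{3} C(3,i) p^i (1−p)^{3−i} with p = 0.956
C(3,2)·0.956^2·0.044^1 = 0.120640
C(3,3)·0.956^3·0.044^0 = 0.873723
Sum = 0.9944

0.9944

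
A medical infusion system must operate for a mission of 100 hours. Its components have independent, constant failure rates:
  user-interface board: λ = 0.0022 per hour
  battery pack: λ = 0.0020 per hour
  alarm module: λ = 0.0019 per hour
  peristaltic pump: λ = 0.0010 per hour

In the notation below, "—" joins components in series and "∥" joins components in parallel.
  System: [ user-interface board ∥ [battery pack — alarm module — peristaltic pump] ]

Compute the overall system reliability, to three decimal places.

R(user-interface board) = exp(−0.0022 × 100) = 0.80252
R(battery pack) = exp(−0.0020 × 100) = 0.81873
R(alarm module) = exp(−0.0019 × 100) = 0.82696
R(peristaltic pump) = exp(−0.0010 × 100) = 0.90484
Series (battery pack, alarm module, and peristaltic pump): 0.81873 × 0.82696 × 0.90484 = 0.61263
Parallel (user-interface board and [0.61263]): 1 − (1 − 0.80252)(1 − 0.61263) = 0.924

0.924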